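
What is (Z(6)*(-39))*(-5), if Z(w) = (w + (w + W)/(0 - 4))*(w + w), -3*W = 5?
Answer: 11505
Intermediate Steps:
W = -5/3 (W = -⅓*5 = -5/3 ≈ -1.6667)
Z(w) = 2*w*(5/12 + 3*w/4) (Z(w) = (w + (w - 5/3)/(0 - 4))*(w + w) = (w + (-5/3 + w)/(-4))*(2*w) = (w + (-5/3 + w)*(-¼))*(2*w) = (w + (5/12 - w/4))*(2*w) = (5/12 + 3*w/4)*(2*w) = 2*w*(5/12 + 3*w/4))
(Z(6)*(-39))*(-5) = (((⅙)*6*(5 + 9*6))*(-39))*(-5) = (((⅙)*6*(5 + 54))*(-39))*(-5) = (((⅙)*6*59)*(-39))*(-5) = (59*(-39))*(-5) = -2301*(-5) = 11505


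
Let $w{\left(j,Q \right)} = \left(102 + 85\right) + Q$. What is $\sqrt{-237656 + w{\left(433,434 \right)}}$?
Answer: $i \sqrt{237035} \approx 486.86 i$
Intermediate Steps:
$w{\left(j,Q \right)} = 187 + Q$
$\sqrt{-237656 + w{\left(433,434 \right)}} = \sqrt{-237656 + \left(187 + 434\right)} = \sqrt{-237656 + 621} = \sqrt{-237035} = i \sqrt{237035}$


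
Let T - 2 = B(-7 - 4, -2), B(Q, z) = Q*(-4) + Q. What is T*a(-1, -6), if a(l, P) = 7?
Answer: 245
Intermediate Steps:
B(Q, z) = -3*Q (B(Q, z) = -4*Q + Q = -3*Q)
T = 35 (T = 2 - 3*(-7 - 4) = 2 - 3*(-11) = 2 + 33 = 35)
T*a(-1, -6) = 35*7 = 245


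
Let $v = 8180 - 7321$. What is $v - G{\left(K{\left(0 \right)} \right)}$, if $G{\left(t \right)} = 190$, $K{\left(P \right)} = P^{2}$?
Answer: $669$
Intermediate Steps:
$v = 859$
$v - G{\left(K{\left(0 \right)} \right)} = 859 - 190 = 669$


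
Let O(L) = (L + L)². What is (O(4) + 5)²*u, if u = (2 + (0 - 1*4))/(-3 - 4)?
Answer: 9522/7 ≈ 1360.3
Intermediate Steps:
O(L) = 4*L² (O(L) = (2*L)² = 4*L²)
u = 2/7 (u = (2 + (0 - 4))/(-7) = (2 - 4)*(-⅐) = -2*(-⅐) = 2/7 ≈ 0.28571)
(O(4) + 5)²*u = (4*4² + 5)²*(2/7) = (4*16 + 5)²*(2/7) = (64 + 5)²*(2/7) = 69²*(2/7) = 4761*(2/7) = 9522/7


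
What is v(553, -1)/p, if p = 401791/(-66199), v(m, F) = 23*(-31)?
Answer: 1522577/12961 ≈ 117.47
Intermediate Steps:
v(m, F) = -713
p = -401791/66199 (p = 401791*(-1/66199) = -401791/66199 ≈ -6.0694)
v(553, -1)/p = -713/(-401791/66199) = -713*(-66199/401791) = 1522577/12961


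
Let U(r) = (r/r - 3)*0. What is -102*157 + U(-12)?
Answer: -16014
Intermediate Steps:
U(r) = 0 (U(r) = (1 - 3)*0 = -2*0 = 0)
-102*157 + U(-12) = -102*157 + 0 = -16014 + 0 = -16014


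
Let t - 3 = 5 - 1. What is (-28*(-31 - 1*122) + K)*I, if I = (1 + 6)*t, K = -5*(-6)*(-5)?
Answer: 202566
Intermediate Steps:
t = 7 (t = 3 + (5 - 1) = 3 + 4 = 7)
K = -150 (K = 30*(-5) = -150)
I = 49 (I = (1 + 6)*7 = 7*7 = 49)
(-28*(-31 - 1*122) + K)*I = (-28*(-31 - 1*122) - 150)*49 = (-28*(-31 - 122) - 150)*49 = (-28*(-153) - 150)*49 = (4284 - 150)*49 = 4134*49 = 202566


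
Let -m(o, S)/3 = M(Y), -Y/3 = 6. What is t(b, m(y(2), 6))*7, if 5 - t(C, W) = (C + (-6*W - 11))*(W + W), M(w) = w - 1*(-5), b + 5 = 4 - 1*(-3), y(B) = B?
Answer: 132713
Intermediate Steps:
Y = -18 (Y = -3*6 = -18)
b = 2 (b = -5 + (4 - 1*(-3)) = -5 + (4 + 3) = -5 + 7 = 2)
M(w) = 5 + w (M(w) = w + 5 = 5 + w)
m(o, S) = 39 (m(o, S) = -3*(5 - 18) = -3*(-13) = 39)
t(C, W) = 5 - 2*W*(-11 + C - 6*W) (t(C, W) = 5 - (C + (-6*W - 11))*(W + W) = 5 - (C + (-11 - 6*W))*2*W = 5 - (-11 + C - 6*W)*2*W = 5 - 2*W*(-11 + C - 6*W))
t(b, m(y(2), 6))*7 = (5 + 12*39**2 + 22*39 - 2*2*39)*7 = (5 + 12*1521 + 858 - 156)*7 = (5 + 18252 + 858 - 156)*7 = 18959*7 = 132713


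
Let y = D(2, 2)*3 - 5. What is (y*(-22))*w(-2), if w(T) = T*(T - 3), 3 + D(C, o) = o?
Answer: 1760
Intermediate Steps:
D(C, o) = -3 + o
w(T) = T*(-3 + T)
y = -8 (y = (-3 + 2)*3 - 5 = -1*3 - 5 = -3 - 5 = -8)
(y*(-22))*w(-2) = (-8*(-22))*(-2*(-3 - 2)) = 176*(-2*(-5)) = 176*10 = 1760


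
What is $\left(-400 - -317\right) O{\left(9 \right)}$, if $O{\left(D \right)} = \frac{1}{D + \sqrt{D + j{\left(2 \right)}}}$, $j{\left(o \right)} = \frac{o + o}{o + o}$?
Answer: $- \frac{747}{71} + \frac{83 \sqrt{10}}{71} \approx -6.8244$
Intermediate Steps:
$j{\left(o \right)} = 1$ ($j{\left(o \right)} = \frac{2 o}{2 o} = 2 o \frac{1}{2 o} = 1$)
$O{\left(D \right)} = \frac{1}{D + \sqrt{1 + D}}$ ($O{\left(D \right)} = \frac{1}{D + \sqrt{D + 1}} = \frac{1}{D + \sqrt{1 + D}}$)
$\left(-400 - -317\right) O{\left(9 \right)} = \frac{-400 - -317}{9 + \sqrt{1 + 9}} = \frac{-400 + 317}{9 + \sqrt{10}} = - \frac{83}{9 + \sqrt{10}}$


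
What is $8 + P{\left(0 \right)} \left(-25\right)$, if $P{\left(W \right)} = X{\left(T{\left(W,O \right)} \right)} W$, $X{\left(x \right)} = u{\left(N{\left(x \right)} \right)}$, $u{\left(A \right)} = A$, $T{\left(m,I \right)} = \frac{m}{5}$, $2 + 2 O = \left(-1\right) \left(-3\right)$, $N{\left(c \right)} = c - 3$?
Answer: $8$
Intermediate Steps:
$N{\left(c \right)} = -3 + c$
$O = \frac{1}{2}$ ($O = -1 + \frac{\left(-1\right) \left(-3\right)}{2} = -1 + \frac{1}{2} \cdot 3 = -1 + \frac{3}{2} = \frac{1}{2} \approx 0.5$)
$T{\left(m,I \right)} = \frac{m}{5}$ ($T{\left(m,I \right)} = m \frac{1}{5} = \frac{m}{5}$)
$X{\left(x \right)} = -3 + x$
$P{\left(W \right)} = W \left(-3 + \frac{W}{5}\right)$ ($P{\left(W \right)} = \left(-3 + \frac{W}{5}\right) W = W \left(-3 + \frac{W}{5}\right)$)
$8 + P{\left(0 \right)} \left(-25\right) = 8 + \frac{1}{5} \cdot 0 \left(-15 + 0\right) \left(-25\right) = 8 + \frac{1}{5} \cdot 0 \left(-15\right) \left(-25\right) = 8 + 0 \left(-25\right) = 8 + 0 = 8$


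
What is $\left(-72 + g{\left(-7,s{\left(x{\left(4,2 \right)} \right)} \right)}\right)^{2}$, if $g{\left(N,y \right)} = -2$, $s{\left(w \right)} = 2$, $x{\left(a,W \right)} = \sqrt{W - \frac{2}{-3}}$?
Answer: $5476$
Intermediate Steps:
$x{\left(a,W \right)} = \sqrt{\frac{2}{3} + W}$ ($x{\left(a,W \right)} = \sqrt{W - - \frac{2}{3}} = \sqrt{W + \frac{2}{3}} = \sqrt{\frac{2}{3} + W}$)
$\left(-72 + g{\left(-7,s{\left(x{\left(4,2 \right)} \right)} \right)}\right)^{2} = \left(-72 - 2\right)^{2} = \left(-74\right)^{2} = 5476$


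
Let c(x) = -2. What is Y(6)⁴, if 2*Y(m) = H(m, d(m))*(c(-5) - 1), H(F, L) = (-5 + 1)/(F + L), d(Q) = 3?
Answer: 16/81 ≈ 0.19753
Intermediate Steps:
H(F, L) = -4/(F + L)
Y(m) = 6/(3 + m) (Y(m) = ((-4/(m + 3))*(-2 - 1))/2 = (-4/(3 + m)*(-3))/2 = (12/(3 + m))/2 = 6/(3 + m))
Y(6)⁴ = (6/(3 + 6))⁴ = (6/9)⁴ = (6*(⅑))⁴ = (⅔)⁴ = 16/81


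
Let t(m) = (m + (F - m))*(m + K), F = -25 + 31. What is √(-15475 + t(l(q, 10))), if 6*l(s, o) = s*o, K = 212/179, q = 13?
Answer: I*√491441457/179 ≈ 123.85*I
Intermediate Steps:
K = 212/179 (K = 212*(1/179) = 212/179 ≈ 1.1844)
F = 6
l(s, o) = o*s/6 (l(s, o) = (s*o)/6 = (o*s)/6 = o*s/6)
t(m) = 1272/179 + 6*m (t(m) = (m + (6 - m))*(m + 212/179) = 6*(212/179 + m) = 1272/179 + 6*m)
√(-15475 + t(l(q, 10))) = √(-15475 + (1272/179 + 6*((⅙)*10*13))) = √(-15475 + (1272/179 + 6*(65/3))) = √(-15475 + (1272/179 + 130)) = √(-15475 + 24542/179) = √(-2745483/179) = I*√491441457/179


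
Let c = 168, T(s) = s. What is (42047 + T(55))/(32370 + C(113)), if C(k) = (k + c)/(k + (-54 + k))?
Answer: 7241544/5567921 ≈ 1.3006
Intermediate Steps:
C(k) = (168 + k)/(-54 + 2*k) (C(k) = (k + 168)/(k + (-54 + k)) = (168 + k)/(-54 + 2*k))
(42047 + T(55))/(32370 + C(113)) = (42047 + 55)/(32370 + (168 + 113)/(2*(-27 + 113))) = 42102/(32370 + (½)*281/86) = 42102/(32370 + (½)*(1/86)*281) = 42102/(32370 + 281/172) = 42102/(5567921/172) = 42102*(172/5567921) = 7241544/5567921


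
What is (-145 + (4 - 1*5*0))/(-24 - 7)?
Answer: 141/31 ≈ 4.5484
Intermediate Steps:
(-145 + (4 - 1*5*0))/(-24 - 7) = (-145 + (4 - 5*0))/(-31) = -(-145 + (4 + 0))/31 = -(-145 + 4)/31 = -1/31*(-141) = 141/31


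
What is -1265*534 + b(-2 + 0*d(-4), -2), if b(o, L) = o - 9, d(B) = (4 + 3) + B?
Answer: -675521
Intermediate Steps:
d(B) = 7 + B
b(o, L) = -9 + o
-1265*534 + b(-2 + 0*d(-4), -2) = -1265*534 + (-9 + (-2 + 0*(7 - 4))) = -675510 + (-9 + (-2 + 0*3)) = -675510 + (-9 + (-2 + 0)) = -675510 + (-9 - 2) = -675510 - 11 = -675521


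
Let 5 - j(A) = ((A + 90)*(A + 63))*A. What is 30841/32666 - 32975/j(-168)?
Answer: 1654309663/1797838642 ≈ 0.92017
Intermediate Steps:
j(A) = 5 - A*(63 + A)*(90 + A) (j(A) = 5 - (A + 90)*(A + 63)*A = 5 - (90 + A)*(63 + A)*A = 5 - (63 + A)*(90 + A)*A = 5 - A*(63 + A)*(90 + A))
30841/32666 - 32975/j(-168) = 30841/32666 - 32975/(5 - 1*(-168)³ - 5670*(-168) - 153*(-168)²) = 30841*(1/32666) - 32975/(5 - 1*(-4741632) + 952560 - 153*28224) = 30841/32666 - 32975/(5 + 4741632 + 952560 - 4318272) = 30841/32666 - 32975/1375925 = 30841/32666 - 32975*1/1375925 = 30841/32666 - 1319/55037 = 1654309663/1797838642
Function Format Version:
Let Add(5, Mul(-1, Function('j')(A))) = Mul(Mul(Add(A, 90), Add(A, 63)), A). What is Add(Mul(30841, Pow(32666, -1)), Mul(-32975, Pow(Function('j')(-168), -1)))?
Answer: Rational(1654309663, 1797838642) ≈ 0.92017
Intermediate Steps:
Function('j')(A) = Add(5, Mul(-1, A, Add(63, A), Add(90, A))) (Function('j')(A) = Add(5, Mul(-1, Mul(Mul(Add(A, 90), Add(A, 63)), A))) = Add(5, Mul(-1, Mul(Mul(Add(90, A), Add(63, A)), A))) = Add(5, Mul(-1, Mul(Mul(Add(63, A), Add(90, A)), A))) = Add(5, Mul(-1, Mul(A, Add(63, A), Add(90, A)))) = Add(5, Mul(-1, A, Add(63, A), Add(90, A))))
Add(Mul(30841, Pow(32666, -1)), Mul(-32975, Pow(Function('j')(-168), -1))) = Add(Mul(30841, Pow(32666, -1)), Mul(-32975, Pow(Add(5, Mul(-1, Pow(-168, 3)), Mul(-5670, -168), Mul(-153, Pow(-168, 2))), -1))) = Add(Mul(30841, Rational(1, 32666)), Mul(-32975, Pow(Add(5, Mul(-1, -4741632), 952560, Mul(-153, 28224)), -1))) = Add(Rational(30841, 32666), Mul(-32975, Pow(Add(5, 4741632, 952560, -4318272), -1))) = Add(Rational(30841, 32666), Mul(-32975, Pow(1375925, -1))) = Add(Rational(30841, 32666), Mul(-32975, Rational(1, 1375925))) = Add(Rational(30841, 32666), Rational(-1319, 55037)) = Rational(1654309663, 1797838642)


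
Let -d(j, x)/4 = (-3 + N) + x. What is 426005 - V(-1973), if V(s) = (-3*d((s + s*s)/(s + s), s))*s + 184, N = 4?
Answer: -46263251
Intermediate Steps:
d(j, x) = -4 - 4*x (d(j, x) = -4*((-3 + 4) + x) = -4*(1 + x) = -4 - 4*x)
V(s) = 184 + s*(12 + 12*s) (V(s) = (-3*(-4 - 4*s))*s + 184 = (12 + 12*s)*s + 184 = s*(12 + 12*s) + 184 = 184 + s*(12 + 12*s))
426005 - V(-1973) = 426005 - (184 + 12*(-1973)*(1 - 1973)) = 426005 - (184 + 12*(-1973)*(-1972)) = 426005 - (184 + 46689072) = 426005 - 1*46689256 = 426005 - 46689256 = -46263251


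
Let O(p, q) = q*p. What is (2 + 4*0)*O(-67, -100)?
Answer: 13400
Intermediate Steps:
O(p, q) = p*q
(2 + 4*0)*O(-67, -100) = (2 + 4*0)*(-67*(-100)) = (2 + 0)*6700 = 2*6700 = 13400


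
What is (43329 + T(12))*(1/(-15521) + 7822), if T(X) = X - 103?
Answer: 5249320675118/15521 ≈ 3.3821e+8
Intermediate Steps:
T(X) = -103 + X
(43329 + T(12))*(1/(-15521) + 7822) = (43329 + (-103 + 12))*(1/(-15521) + 7822) = (43329 - 91)*(-1/15521 + 7822) = 43238*(121405261/15521) = 5249320675118/15521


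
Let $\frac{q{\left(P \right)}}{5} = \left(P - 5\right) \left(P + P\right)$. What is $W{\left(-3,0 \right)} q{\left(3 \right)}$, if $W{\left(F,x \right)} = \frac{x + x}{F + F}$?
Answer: $0$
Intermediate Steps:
$q{\left(P \right)} = 10 P \left(-5 + P\right)$ ($q{\left(P \right)} = 5 \left(P - 5\right) \left(P + P\right) = 5 \left(-5 + P\right) 2 P = 5 \cdot 2 P \left(-5 + P\right) = 10 P \left(-5 + P\right)$)
$W{\left(F,x \right)} = \frac{x}{F}$ ($W{\left(F,x \right)} = \frac{2 x}{2 F} = 2 x \frac{1}{2 F} = \frac{x}{F}$)
$W{\left(-3,0 \right)} q{\left(3 \right)} = \frac{0}{-3} \cdot 10 \cdot 3 \left(-5 + 3\right) = 0 \left(- \frac{1}{3}\right) 10 \cdot 3 \left(-2\right) = 0 \left(-60\right) = 0$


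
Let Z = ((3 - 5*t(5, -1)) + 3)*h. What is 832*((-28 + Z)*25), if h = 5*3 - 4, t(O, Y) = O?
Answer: -4929600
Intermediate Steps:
h = 11 (h = 15 - 4 = 11)
Z = -209 (Z = ((3 - 5*5) + 3)*11 = ((3 - 25) + 3)*11 = (-22 + 3)*11 = -19*11 = -209)
832*((-28 + Z)*25) = 832*((-28 - 209)*25) = 832*(-237*25) = 832*(-5925) = -4929600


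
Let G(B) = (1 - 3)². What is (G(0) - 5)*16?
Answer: -16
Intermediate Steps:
G(B) = 4 (G(B) = (-2)² = 4)
(G(0) - 5)*16 = (4 - 5)*16 = -1*16 = -16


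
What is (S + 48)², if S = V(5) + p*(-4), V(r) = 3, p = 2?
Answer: 1849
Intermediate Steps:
S = -5 (S = 3 + 2*(-4) = 3 - 8 = -5)
(S + 48)² = (-5 + 48)² = 43² = 1849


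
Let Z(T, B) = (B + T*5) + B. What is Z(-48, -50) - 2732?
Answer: -3072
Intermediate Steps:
Z(T, B) = 2*B + 5*T (Z(T, B) = (B + 5*T) + B = 2*B + 5*T)
Z(-48, -50) - 2732 = (2*(-50) + 5*(-48)) - 2732 = (-100 - 240) - 2732 = -340 - 2732 = -3072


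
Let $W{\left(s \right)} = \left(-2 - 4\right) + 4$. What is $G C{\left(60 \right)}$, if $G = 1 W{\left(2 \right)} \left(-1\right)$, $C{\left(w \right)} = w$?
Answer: $120$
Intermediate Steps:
$W{\left(s \right)} = -2$ ($W{\left(s \right)} = -6 + 4 = -2$)
$G = 2$ ($G = 1 \left(-2\right) \left(-1\right) = \left(-2\right) \left(-1\right) = 2$)
$G C{\left(60 \right)} = 2 \cdot 60 = 120$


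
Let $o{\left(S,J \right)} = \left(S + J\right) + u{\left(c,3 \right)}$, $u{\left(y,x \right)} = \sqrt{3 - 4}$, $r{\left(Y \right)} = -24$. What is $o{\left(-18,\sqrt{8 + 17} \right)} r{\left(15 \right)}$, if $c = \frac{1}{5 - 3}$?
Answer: $312 - 24 i \approx 312.0 - 24.0 i$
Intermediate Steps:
$c = \frac{1}{2} \approx 0.5$
$u{\left(y,x \right)} = i$ ($u{\left(y,x \right)} = \sqrt{-1} = i$)
$o{\left(S,J \right)} = i + J + S$ ($o{\left(S,J \right)} = \left(S + J\right) + i = \left(J + S\right) + i = i + J + S$)
$o{\left(-18,\sqrt{8 + 17} \right)} r{\left(15 \right)} = \left(i + \sqrt{8 + 17} - 18\right) \left(-24\right) = \left(i + \sqrt{25} - 18\right) \left(-24\right) = \left(i + 5 - 18\right) \left(-24\right) = \left(-13 + i\right) \left(-24\right) = 312 - 24 i$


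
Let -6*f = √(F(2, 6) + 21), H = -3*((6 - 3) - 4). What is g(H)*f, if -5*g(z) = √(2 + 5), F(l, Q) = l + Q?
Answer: √203/30 ≈ 0.47493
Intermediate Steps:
F(l, Q) = Q + l
H = 3 (H = -3*(3 - 4) = -3*(-1) = 3)
g(z) = -√7/5 (g(z) = -√(2 + 5)/5 = -√7/5)
f = -√29/6 (f = -√((6 + 2) + 21)/6 = -√(8 + 21)/6 = -√29/6 ≈ -0.89753)
g(H)*f = (-√7/5)*(-√29/6) = √203/30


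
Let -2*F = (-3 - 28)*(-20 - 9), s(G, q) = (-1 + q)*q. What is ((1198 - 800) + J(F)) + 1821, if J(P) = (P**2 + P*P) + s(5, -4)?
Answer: 812679/2 ≈ 4.0634e+5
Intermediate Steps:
s(G, q) = q*(-1 + q)
F = -899/2 (F = -(-3 - 28)*(-20 - 9)/2 = -(-31)*(-29)/2 = -1/2*899 = -899/2 ≈ -449.50)
J(P) = 20 + 2*P**2 (J(P) = (P**2 + P*P) - 4*(-1 - 4) = (P**2 + P**2) - 4*(-5) = 2*P**2 + 20 = 20 + 2*P**2)
((1198 - 800) + J(F)) + 1821 = ((1198 - 800) + (20 + 2*(-899/2)**2)) + 1821 = (398 + (20 + 2*(808201/4))) + 1821 = (398 + (20 + 808201/2)) + 1821 = (398 + 808241/2) + 1821 = 809037/2 + 1821 = 812679/2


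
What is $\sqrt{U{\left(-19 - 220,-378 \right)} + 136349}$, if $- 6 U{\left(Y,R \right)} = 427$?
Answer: $\frac{\sqrt{4906002}}{6} \approx 369.16$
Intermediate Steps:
$U{\left(Y,R \right)} = - \frac{427}{6}$ ($U{\left(Y,R \right)} = \left(- \frac{1}{6}\right) 427 = - \frac{427}{6}$)
$\sqrt{U{\left(-19 - 220,-378 \right)} + 136349} = \sqrt{- \frac{427}{6} + 136349} = \sqrt{\frac{817667}{6}} = \frac{\sqrt{4906002}}{6}$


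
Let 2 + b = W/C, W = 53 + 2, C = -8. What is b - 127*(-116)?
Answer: 117785/8 ≈ 14723.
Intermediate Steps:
W = 55
b = -71/8 (b = -2 + 55/(-8) = -2 + 55*(-⅛) = -2 - 55/8 = -71/8 ≈ -8.8750)
b - 127*(-116) = -71/8 - 127*(-116) = -71/8 + 14732 = 117785/8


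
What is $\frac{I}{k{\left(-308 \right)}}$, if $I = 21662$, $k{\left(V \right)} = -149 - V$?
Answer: $\frac{21662}{159} \approx 136.24$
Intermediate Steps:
$\frac{I}{k{\left(-308 \right)}} = \frac{21662}{-149 - -308} = \frac{21662}{-149 + 308} = \frac{21662}{159}$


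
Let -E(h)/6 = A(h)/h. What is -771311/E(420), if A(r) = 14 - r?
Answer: -3856555/29 ≈ -1.3298e+5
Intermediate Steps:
E(h) = -6*(14 - h)/h
-771311/E(420) = -771311/(6 - 84/420) = -771311/(6 - 84*1/420) = -771311/(6 - ⅕) = -771311/29/5 = -771311*5/29 = -3856555/29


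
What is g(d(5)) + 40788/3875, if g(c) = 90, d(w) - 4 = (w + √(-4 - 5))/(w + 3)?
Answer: 389538/3875 ≈ 100.53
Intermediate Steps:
d(w) = 4 + (w + 3*I)/(3 + w) (d(w) = 4 + (w + √(-4 - 5))/(w + 3) = 4 + (w + √(-9))/(3 + w) = 4 + (w + 3*I)/(3 + w))
g(d(5)) + 40788/3875 = 90 + 40788/3875 = 389538/3875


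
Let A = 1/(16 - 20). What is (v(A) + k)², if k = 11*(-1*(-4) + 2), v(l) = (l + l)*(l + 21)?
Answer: 198025/64 ≈ 3094.1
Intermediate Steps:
A = -¼ (A = 1/(-4) = -¼ ≈ -0.25000)
v(l) = 2*l*(21 + l) (v(l) = (2*l)*(21 + l) = 2*l*(21 + l))
k = 66 (k = 11*(4 + 2) = 11*6 = 66)
(v(A) + k)² = (2*(-¼)*(21 - ¼) + 66)² = (2*(-¼)*(83/4) + 66)² = (-83/8 + 66)² = (445/8)² = 198025/64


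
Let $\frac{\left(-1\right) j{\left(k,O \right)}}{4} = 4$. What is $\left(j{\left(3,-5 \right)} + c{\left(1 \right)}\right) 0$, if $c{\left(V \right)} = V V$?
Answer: $0$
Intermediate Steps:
$c{\left(V \right)} = V^{2}$
$j{\left(k,O \right)} = -16$ ($j{\left(k,O \right)} = \left(-4\right) 4 = -16$)
$\left(j{\left(3,-5 \right)} + c{\left(1 \right)}\right) 0 = \left(-16 + 1^{2}\right) 0 = \left(-16 + 1\right) 0 = \left(-15\right) 0 = 0$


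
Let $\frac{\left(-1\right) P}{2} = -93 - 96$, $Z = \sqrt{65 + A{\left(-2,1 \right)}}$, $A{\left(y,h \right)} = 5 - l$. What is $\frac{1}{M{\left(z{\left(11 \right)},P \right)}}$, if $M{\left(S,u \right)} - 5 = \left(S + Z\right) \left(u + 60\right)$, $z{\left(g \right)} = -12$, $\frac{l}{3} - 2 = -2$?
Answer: $- \frac{5251}{14143921} - \frac{438 \sqrt{70}}{14143921} \approx -0.00063035$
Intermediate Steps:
$l = 0$ ($l = 6 + 3 \left(-2\right) = 6 - 6 = 0$)
$A{\left(y,h \right)} = 5$ ($A{\left(y,h \right)} = 5 - 0 = 5 + 0 = 5$)
$Z = \sqrt{70}$ ($Z = \sqrt{65 + 5} = \sqrt{70} \approx 8.3666$)
$P = 378$ ($P = - 2 \left(-93 - 96\right) = \left(-2\right) \left(-189\right) = 378$)
$M{\left(S,u \right)} = 5 + \left(60 + u\right) \left(S + \sqrt{70}\right)$ ($M{\left(S,u \right)} = 5 + \left(S + \sqrt{70}\right) \left(u + 60\right) = 5 + \left(S + \sqrt{70}\right) \left(60 + u\right) = 5 + \left(60 + u\right) \left(S + \sqrt{70}\right)$)
$\frac{1}{M{\left(z{\left(11 \right)},P \right)}} = \frac{1}{5 + 60 \left(-12\right) + 60 \sqrt{70} - 4536 + 378 \sqrt{70}} = \frac{1}{5 - 720 + 60 \sqrt{70} - 4536 + 378 \sqrt{70}} = \frac{1}{-5251 + 438 \sqrt{70}}$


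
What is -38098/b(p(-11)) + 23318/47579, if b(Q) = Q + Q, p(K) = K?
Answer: 906588869/523369 ≈ 1732.2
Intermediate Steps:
b(Q) = 2*Q
-38098/b(p(-11)) + 23318/47579 = -38098/(2*(-11)) + 23318/47579 = -38098/(-22) + 23318*(1/47579) = -38098*(-1/22) + 23318/47579 = 19049/11 + 23318/47579 = 906588869/523369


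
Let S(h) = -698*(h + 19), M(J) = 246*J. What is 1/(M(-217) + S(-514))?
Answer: 1/292128 ≈ 3.4232e-6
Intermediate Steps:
S(h) = -13262 - 698*h (S(h) = -698*(19 + h) = -13262 - 698*h)
1/(M(-217) + S(-514)) = 1/(246*(-217) + (-13262 - 698*(-514))) = 1/(-53382 + (-13262 + 358772)) = 1/(-53382 + 345510) = 1/292128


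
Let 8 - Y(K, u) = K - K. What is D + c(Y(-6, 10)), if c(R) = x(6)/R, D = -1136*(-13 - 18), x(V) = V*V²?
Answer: 35243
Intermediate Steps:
Y(K, u) = 8 (Y(K, u) = 8 - (K - K) = 8 - 1*0 = 8 + 0 = 8)
x(V) = V³
D = 35216 (D = -1136*(-31) = 35216)
c(R) = 216/R (c(R) = 6³/R = 216/R)
D + c(Y(-6, 10)) = 35216 + 216/8 = 35216 + 216*(⅛) = 35216 + 27 = 35243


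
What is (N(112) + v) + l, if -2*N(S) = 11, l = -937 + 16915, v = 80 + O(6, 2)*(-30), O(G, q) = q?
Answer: 31985/2 ≈ 15993.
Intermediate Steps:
v = 20 (v = 80 + 2*(-30) = 80 - 60 = 20)
l = 15978
N(S) = -11/2 (N(S) = -1/2*11 = -11/2)
(N(112) + v) + l = (-11/2 + 20) + 15978 = 29/2 + 15978 = 31985/2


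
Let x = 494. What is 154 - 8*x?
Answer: -3798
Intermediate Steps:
154 - 8*x = 154 - 8*494 = 154 - 3952 = -3798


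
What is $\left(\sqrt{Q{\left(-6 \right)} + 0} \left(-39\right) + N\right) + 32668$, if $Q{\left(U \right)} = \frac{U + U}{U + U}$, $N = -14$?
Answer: $32615$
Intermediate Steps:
$Q{\left(U \right)} = 1$ ($Q{\left(U \right)} = \frac{2 U}{2 U} = 2 U \frac{1}{2 U} = 1$)
$\left(\sqrt{Q{\left(-6 \right)} + 0} \left(-39\right) + N\right) + 32668 = \left(\sqrt{1 + 0} \left(-39\right) - 14\right) + 32668 = \left(\sqrt{1} \left(-39\right) - 14\right) + 32668 = \left(1 \left(-39\right) - 14\right) + 32668 = \left(-39 - 14\right) + 32668 = -53 + 32668 = 32615$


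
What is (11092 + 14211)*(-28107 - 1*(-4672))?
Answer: -592975805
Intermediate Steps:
(11092 + 14211)*(-28107 - 1*(-4672)) = 25303*(-28107 + 4672) = 25303*(-23435) = -592975805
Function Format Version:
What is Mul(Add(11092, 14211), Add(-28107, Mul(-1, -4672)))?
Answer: -592975805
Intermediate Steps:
Mul(Add(11092, 14211), Add(-28107, Mul(-1, -4672))) = Mul(25303, Add(-28107, 4672)) = Mul(25303, -23435) = -592975805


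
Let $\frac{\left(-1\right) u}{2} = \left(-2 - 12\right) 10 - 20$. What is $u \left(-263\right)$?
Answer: $-84160$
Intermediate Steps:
$u = 320$ ($u = - 2 \left(\left(-2 - 12\right) 10 - 20\right) = - 2 \left(\left(-14\right) 10 - 20\right) = - 2 \left(-140 - 20\right) = \left(-2\right) \left(-160\right) = 320$)
$u \left(-263\right) = 320 \left(-263\right) = -84160$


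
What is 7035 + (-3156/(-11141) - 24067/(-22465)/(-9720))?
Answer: 17115060726611353/2432746531800 ≈ 7035.3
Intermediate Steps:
7035 + (-3156/(-11141) - 24067/(-22465)/(-9720)) = 7035 + (-3156*(-1/11141) - 24067*(-1/22465)*(-1/9720)) = 7035 + (3156/11141 + (24067/22465)*(-1/9720)) = 7035 + (3156/11141 - 24067/218359800) = 7035 + 688875398353/2432746531800 = 17115060726611353/2432746531800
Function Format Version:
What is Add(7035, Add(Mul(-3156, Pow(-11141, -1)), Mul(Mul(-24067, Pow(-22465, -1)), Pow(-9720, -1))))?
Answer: Rational(17115060726611353, 2432746531800) ≈ 7035.3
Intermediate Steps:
Add(7035, Add(Mul(-3156, Pow(-11141, -1)), Mul(Mul(-24067, Pow(-22465, -1)), Pow(-9720, -1)))) = Add(7035, Add(Mul(-3156, Rational(-1, 11141)), Mul(Mul(-24067, Rational(-1, 22465)), Rational(-1, 9720)))) = Add(7035, Add(Rational(3156, 11141), Mul(Rational(24067, 22465), Rational(-1, 9720)))) = Add(7035, Add(Rational(3156, 11141), Rational(-24067, 218359800))) = Add(7035, Rational(688875398353, 2432746531800)) = Rational(17115060726611353, 2432746531800)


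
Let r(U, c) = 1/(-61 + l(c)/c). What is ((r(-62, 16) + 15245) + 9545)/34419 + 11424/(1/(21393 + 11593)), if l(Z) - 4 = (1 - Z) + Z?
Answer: 12594047533373410/33420849 ≈ 3.7683e+8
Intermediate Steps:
l(Z) = 5 (l(Z) = 4 + ((1 - Z) + Z) = 4 + 1 = 5)
r(U, c) = 1/(-61 + 5/c)
((r(-62, 16) + 15245) + 9545)/34419 + 11424/(1/(21393 + 11593)) = ((-1*16/(-5 + 61*16) + 15245) + 9545)/34419 + 11424/(1/(21393 + 11593)) = ((-1*16/(-5 + 976) + 15245) + 9545)*(1/34419) + 11424/(1/32986) = ((-1*16/971 + 15245) + 9545)*(1/34419) + 11424/(1/32986) = ((-1*16*1/971 + 15245) + 9545)*(1/34419) + 11424*32986 = ((-16/971 + 15245) + 9545)*(1/34419) + 376832064 = (14802879/971 + 9545)*(1/34419) + 376832064 = (24071074/971)*(1/34419) + 376832064 = 24071074/33420849 + 376832064 = 12594047533373410/33420849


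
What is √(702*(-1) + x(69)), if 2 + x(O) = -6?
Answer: I*√710 ≈ 26.646*I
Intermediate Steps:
x(O) = -8 (x(O) = -2 - 6 = -8)
√(702*(-1) + x(69)) = √(702*(-1) - 8) = √(-702 - 8) = √(-710) = I*√710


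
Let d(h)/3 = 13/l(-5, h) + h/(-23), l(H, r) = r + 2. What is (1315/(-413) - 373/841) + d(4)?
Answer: 37558231/15977318 ≈ 2.3507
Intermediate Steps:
l(H, r) = 2 + r
d(h) = 39/(2 + h) - 3*h/23 (d(h) = 3*(13/(2 + h) + h/(-23)) = 3*(13/(2 + h) + h*(-1/23)) = 3*(13/(2 + h) - h/23) = 39/(2 + h) - 3*h/23)
(1315/(-413) - 373/841) + d(4) = (1315/(-413) - 373/841) + 3*(299 - 1*4*(2 + 4))/(23*(2 + 4)) = (1315*(-1/413) - 373*1/841) + (3/23)*(299 - 1*4*6)/6 = (-1315/413 - 373/841) + (3/23)*(1/6)*(299 - 24) = -1259964/347333 + (3/23)*(1/6)*275 = -1259964/347333 + 275/46 = 37558231/15977318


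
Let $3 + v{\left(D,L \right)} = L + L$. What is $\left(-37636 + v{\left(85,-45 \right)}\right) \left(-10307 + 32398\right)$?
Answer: $-833471339$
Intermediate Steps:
$v{\left(D,L \right)} = -3 + 2 L$ ($v{\left(D,L \right)} = -3 + \left(L + L\right) = -3 + 2 L$)
$\left(-37636 + v{\left(85,-45 \right)}\right) \left(-10307 + 32398\right) = \left(-37636 + \left(-3 + 2 \left(-45\right)\right)\right) \left(-10307 + 32398\right) = \left(-37636 - 93\right) 22091 = \left(-37729\right) 22091 = -833471339$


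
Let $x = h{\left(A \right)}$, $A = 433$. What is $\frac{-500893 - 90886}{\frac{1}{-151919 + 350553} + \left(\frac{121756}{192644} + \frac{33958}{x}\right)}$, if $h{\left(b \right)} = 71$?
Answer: $- \frac{401945325722514866}{325285506271469} \approx -1235.7$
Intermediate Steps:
$x = 71$
$\frac{-500893 - 90886}{\frac{1}{-151919 + 350553} + \left(\frac{121756}{192644} + \frac{33958}{x}\right)} = \frac{-500893 - 90886}{\frac{1}{-151919 + 350553} + \left(\frac{121756}{192644} + \frac{33958}{71}\right)} = - \frac{591779}{\frac{1}{198634} + \left(121756 \cdot \frac{1}{192644} + 33958 \cdot \frac{1}{71}\right)} = - \frac{591779}{\frac{1}{198634} + \left(\frac{30439}{48161} + \frac{33958}{71}\right)} = - \frac{591779}{\frac{1}{198634} + \frac{1637612407}{3419431}} = - \frac{591779}{\frac{325285506271469}{679215257254}} = \left(-591779\right) \frac{679215257254}{325285506271469} = - \frac{401945325722514866}{325285506271469}$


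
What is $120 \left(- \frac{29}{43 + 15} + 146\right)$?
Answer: $17460$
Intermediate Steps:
$120 \left(- \frac{29}{43 + 15} + 146\right) = 120 \left(- \frac{29}{58} + 146\right) = 120 \left(\left(-29\right) \frac{1}{58} + 146\right) = 120 \left(- \frac{1}{2} + 146\right) = 120 \cdot \frac{291}{2} = 17460$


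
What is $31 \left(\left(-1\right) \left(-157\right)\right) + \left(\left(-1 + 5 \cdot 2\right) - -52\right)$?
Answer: $4928$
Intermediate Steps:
$31 \left(\left(-1\right) \left(-157\right)\right) + \left(\left(-1 + 5 \cdot 2\right) - -52\right) = 31 \cdot 157 + \left(\left(-1 + 10\right) + 52\right) = 4867 + \left(9 + 52\right) = 4867 + 61 = 4928$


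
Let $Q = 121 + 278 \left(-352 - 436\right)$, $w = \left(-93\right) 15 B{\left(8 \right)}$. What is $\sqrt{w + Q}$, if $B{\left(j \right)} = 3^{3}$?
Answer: $108 i \sqrt{22} \approx 506.56 i$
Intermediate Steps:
$B{\left(j \right)} = 27$
$w = -37665$ ($w = \left(-93\right) 15 \cdot 27 = \left(-1395\right) 27 = -37665$)
$Q = -218943$ ($Q = 121 + 278 \left(-788\right) = 121 - 219064 = -218943$)
$\sqrt{w + Q} = \sqrt{-37665 - 218943} = \sqrt{-256608} = 108 i \sqrt{22}$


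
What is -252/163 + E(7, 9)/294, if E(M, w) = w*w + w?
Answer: -9903/7987 ≈ -1.2399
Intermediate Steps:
E(M, w) = w + w**2 (E(M, w) = w**2 + w = w + w**2)
-252/163 + E(7, 9)/294 = -252/163 + (9*(1 + 9))/294 = -252*1/163 + (9*10)*(1/294) = -252/163 + 90*(1/294) = -252/163 + 15/49 = -9903/7987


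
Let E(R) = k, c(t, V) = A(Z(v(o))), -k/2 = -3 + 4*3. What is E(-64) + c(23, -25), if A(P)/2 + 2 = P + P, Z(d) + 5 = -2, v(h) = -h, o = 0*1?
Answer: -50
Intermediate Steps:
o = 0
Z(d) = -7 (Z(d) = -5 - 2 = -7)
A(P) = -4 + 4*P (A(P) = -4 + 2*(P + P) = -4 + 2*(2*P) = -4 + 4*P)
k = -18 (k = -2*(-3 + 4*3) = -2*(-3 + 12) = -2*9 = -18)
c(t, V) = -32 (c(t, V) = -4 + 4*(-7) = -4 - 28 = -32)
E(R) = -18
E(-64) + c(23, -25) = -18 - 32 = -50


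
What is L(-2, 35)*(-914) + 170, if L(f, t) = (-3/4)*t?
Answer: 48325/2 ≈ 24163.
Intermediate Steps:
L(f, t) = -3*t/4 (L(f, t) = (-3*¼)*t = -3*t/4)
L(-2, 35)*(-914) + 170 = -¾*35*(-914) + 170 = -105/4*(-914) + 170 = 47985/2 + 170 = 48325/2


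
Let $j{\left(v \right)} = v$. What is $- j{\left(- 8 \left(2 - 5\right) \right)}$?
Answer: $-24$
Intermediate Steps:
$- j{\left(- 8 \left(2 - 5\right) \right)} = - \left(-8\right) \left(2 - 5\right) = - \left(-8\right) \left(-3\right) = \left(-1\right) 24 = -24$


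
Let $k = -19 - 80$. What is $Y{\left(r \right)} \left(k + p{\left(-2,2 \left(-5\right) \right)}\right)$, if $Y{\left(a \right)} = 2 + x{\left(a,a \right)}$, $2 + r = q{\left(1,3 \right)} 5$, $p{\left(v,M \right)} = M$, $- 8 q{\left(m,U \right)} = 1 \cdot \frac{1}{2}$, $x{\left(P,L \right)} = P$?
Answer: $\frac{545}{16} \approx 34.063$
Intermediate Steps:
$q{\left(m,U \right)} = - \frac{1}{16}$ ($q{\left(m,U \right)} = - \frac{1 \cdot \frac{1}{2}}{8} = \left(- \frac{1}{8}\right) \frac{1}{2} = - \frac{1}{16}$)
$k = -99$ ($k = -19 - 80 = -99$)
$r = - \frac{37}{16}$ ($r = -2 - \frac{5}{16} = - \frac{37}{16} \approx -2.3125$)
$Y{\left(a \right)} = 2 + a$
$Y{\left(r \right)} \left(k + p{\left(-2,2 \left(-5\right) \right)}\right) = \left(2 - \frac{37}{16}\right) \left(-99 + 2 \left(-5\right)\right) = - \frac{5 \left(-99 - 10\right)}{16} = \left(- \frac{5}{16}\right) \left(-109\right) = \frac{545}{16}$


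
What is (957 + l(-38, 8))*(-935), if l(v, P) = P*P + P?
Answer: -962115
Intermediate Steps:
l(v, P) = P + P**2 (l(v, P) = P**2 + P = P + P**2)
(957 + l(-38, 8))*(-935) = (957 + 8*(1 + 8))*(-935) = (957 + 8*9)*(-935) = (957 + 72)*(-935) = 1029*(-935) = -962115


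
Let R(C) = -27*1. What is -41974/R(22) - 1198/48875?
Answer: 2051446904/1319625 ≈ 1554.6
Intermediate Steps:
R(C) = -27
-41974/R(22) - 1198/48875 = -41974/(-27) - 1198/48875 = -41974*(-1/27) - 1198*1/48875 = 41974/27 - 1198/48875 = 2051446904/1319625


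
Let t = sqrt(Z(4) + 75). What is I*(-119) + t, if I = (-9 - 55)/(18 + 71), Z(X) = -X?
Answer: 7616/89 + sqrt(71) ≈ 93.999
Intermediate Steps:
t = sqrt(71) (t = sqrt(-1*4 + 75) = sqrt(-4 + 75) = sqrt(71) ≈ 8.4261)
I = -64/89 ≈ -0.71910
I*(-119) + t = -64/89*(-119) + sqrt(71) = 7616/89 + sqrt(71)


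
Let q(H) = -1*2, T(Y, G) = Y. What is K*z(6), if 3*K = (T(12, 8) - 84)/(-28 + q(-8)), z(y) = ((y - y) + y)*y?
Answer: 144/5 ≈ 28.800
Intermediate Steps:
z(y) = y**2 (z(y) = (0 + y)*y = y*y = y**2)
q(H) = -2
K = 4/5 (K = ((12 - 84)/(-28 - 2))/3 = (-72/(-30))/3 = (-72*(-1/30))/3 = (1/3)*(12/5) = 4/5 ≈ 0.80000)
K*z(6) = (4/5)*6**2 = (4/5)*36 = 144/5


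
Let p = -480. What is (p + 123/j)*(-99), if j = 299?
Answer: 14196303/299 ≈ 47479.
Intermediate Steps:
(p + 123/j)*(-99) = (-480 + 123/299)*(-99) = -143397/299*(-99) = 14196303/299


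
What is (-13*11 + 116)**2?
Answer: 729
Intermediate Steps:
(-13*11 + 116)**2 = (-143 + 116)**2 = (-27)**2 = 729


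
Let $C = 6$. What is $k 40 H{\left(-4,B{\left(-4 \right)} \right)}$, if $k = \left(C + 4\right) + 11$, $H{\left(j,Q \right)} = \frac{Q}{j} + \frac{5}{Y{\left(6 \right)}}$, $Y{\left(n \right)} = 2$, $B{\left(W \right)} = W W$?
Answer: $-1260$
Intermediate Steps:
$B{\left(W \right)} = W^{2}$
$H{\left(j,Q \right)} = \frac{5}{2} + \frac{Q}{j}$ ($H{\left(j,Q \right)} = \frac{Q}{j} + \frac{5}{2} = \frac{5}{2} + \frac{Q}{j}$)
$k = 21$ ($k = \left(6 + 4\right) + 11 = 10 + 11 = 21$)
$k 40 H{\left(-4,B{\left(-4 \right)} \right)} = 21 \cdot 40 \left(\frac{5}{2} + \frac{\left(-4\right)^{2}}{-4}\right) = 840 \left(\frac{5}{2} + 16 \left(- \frac{1}{4}\right)\right) = 840 \left(\frac{5}{2} - 4\right) = 840 \left(- \frac{3}{2}\right) = -1260$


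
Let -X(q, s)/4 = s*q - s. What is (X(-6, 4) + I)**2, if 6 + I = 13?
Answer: 14161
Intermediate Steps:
I = 7 (I = -6 + 13 = 7)
X(q, s) = 4*s - 4*q*s (X(q, s) = -4*(s*q - s) = -4*(q*s - s) = -4*(-s + q*s) = 4*s - 4*q*s)
(X(-6, 4) + I)**2 = (4*4*(1 - 1*(-6)) + 7)**2 = (4*4*(1 + 6) + 7)**2 = (4*4*7 + 7)**2 = (112 + 7)**2 = 119**2 = 14161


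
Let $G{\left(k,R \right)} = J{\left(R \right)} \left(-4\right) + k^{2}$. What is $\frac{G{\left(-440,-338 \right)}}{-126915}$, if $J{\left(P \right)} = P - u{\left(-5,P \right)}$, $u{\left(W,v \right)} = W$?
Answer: $- \frac{194932}{126915} \approx -1.5359$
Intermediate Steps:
$J{\left(P \right)} = 5 + P$ ($J{\left(P \right)} = P - -5 = P + 5 = 5 + P$)
$G{\left(k,R \right)} = -20 + k^{2} - 4 R$ ($G{\left(k,R \right)} = \left(5 + R\right) \left(-4\right) + k^{2} = \left(-20 - 4 R\right) + k^{2} = -20 + k^{2} - 4 R$)
$\frac{G{\left(-440,-338 \right)}}{-126915} = \frac{-20 + \left(-440\right)^{2} - -1352}{-126915} = \left(-20 + 193600 + 1352\right) \left(- \frac{1}{126915}\right) = 194932 \left(- \frac{1}{126915}\right) = - \frac{194932}{126915}$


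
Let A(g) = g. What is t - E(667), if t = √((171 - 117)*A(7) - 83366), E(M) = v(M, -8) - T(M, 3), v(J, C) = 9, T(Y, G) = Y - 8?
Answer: 650 + 2*I*√20747 ≈ 650.0 + 288.08*I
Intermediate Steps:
T(Y, G) = -8 + Y
E(M) = 17 - M (E(M) = 9 - (-8 + M) = 9 + (8 - M) = 17 - M)
t = 2*I*√20747 (t = √((171 - 117)*7 - 83366) = √(54*7 - 83366) = √(378 - 83366) = √(-82988) = 2*I*√20747 ≈ 288.08*I)
t - E(667) = 2*I*√20747 - (17 - 1*667) = 2*I*√20747 - (17 - 667) = 2*I*√20747 - 1*(-650) = 2*I*√20747 + 650 = 650 + 2*I*√20747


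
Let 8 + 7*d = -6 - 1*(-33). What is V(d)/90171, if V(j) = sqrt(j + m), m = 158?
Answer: 5*sqrt(35)/210399 ≈ 0.00014059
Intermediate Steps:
d = 19/7 (d = -8/7 + (-6 - 1*(-33))/7 = -8/7 + (-6 + 33)/7 = -8/7 + (1/7)*27 = -8/7 + 27/7 = 19/7 ≈ 2.7143)
V(j) = sqrt(158 + j) (V(j) = sqrt(j + 158) = sqrt(158 + j))
V(d)/90171 = sqrt(158 + 19/7)/90171 = sqrt(1125/7)*(1/90171) = (15*sqrt(35)/7)*(1/90171) = 5*sqrt(35)/210399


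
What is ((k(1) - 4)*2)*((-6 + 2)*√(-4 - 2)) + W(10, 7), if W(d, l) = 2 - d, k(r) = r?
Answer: -8 + 24*I*√6 ≈ -8.0 + 58.788*I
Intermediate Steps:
((k(1) - 4)*2)*((-6 + 2)*√(-4 - 2)) + W(10, 7) = ((1 - 4)*2)*((-6 + 2)*√(-4 - 2)) + (2 - 1*10) = (-3*2)*(-4*I*√6) + (2 - 10) = -(-24)*I*√6 - 8 = 24*I*√6 - 8 = -8 + 24*I*√6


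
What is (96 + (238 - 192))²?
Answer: 20164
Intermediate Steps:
(96 + (238 - 192))² = (96 + 46)² = 142² = 20164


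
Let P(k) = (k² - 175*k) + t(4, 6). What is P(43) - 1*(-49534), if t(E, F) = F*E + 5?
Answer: 43887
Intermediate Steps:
t(E, F) = 5 + E*F (t(E, F) = E*F + 5 = 5 + E*F)
P(k) = 29 + k² - 175*k (P(k) = (k² - 175*k) + (5 + 4*6) = (k² - 175*k) + (5 + 24) = (k² - 175*k) + 29 = 29 + k² - 175*k)
P(43) - 1*(-49534) = (29 + 43² - 175*43) - 1*(-49534) = (29 + 1849 - 7525) + 49534 = -5647 + 49534 = 43887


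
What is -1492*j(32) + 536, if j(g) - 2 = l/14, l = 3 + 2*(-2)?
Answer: -16390/7 ≈ -2341.4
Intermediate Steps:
l = -1 (l = 3 - 4 = -1)
j(g) = 27/14 (j(g) = 2 - 1/14 = 27/14)
-1492*j(32) + 536 = -1492*27/14 + 536 = -20142/7 + 536 = -16390/7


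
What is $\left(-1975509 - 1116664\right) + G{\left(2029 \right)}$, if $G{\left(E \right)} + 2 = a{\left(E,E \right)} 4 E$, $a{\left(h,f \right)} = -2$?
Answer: $-3108407$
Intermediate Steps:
$G{\left(E \right)} = -2 - 8 E$ ($G{\left(E \right)} = -2 + \left(-2\right) 4 E = -2 - 8 E$)
$\left(-1975509 - 1116664\right) + G{\left(2029 \right)} = \left(-1975509 - 1116664\right) - 16234 = -3092173 - 16234 = -3108407$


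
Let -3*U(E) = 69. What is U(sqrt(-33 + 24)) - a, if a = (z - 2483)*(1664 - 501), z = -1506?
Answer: 4639184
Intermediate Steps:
a = -4639207 (a = (-1506 - 2483)*(1664 - 501) = -3989*1163 = -4639207)
U(E) = -23 (U(E) = -1/3*69 = -23)
U(sqrt(-33 + 24)) - a = -23 - 1*(-4639207) = -23 + 4639207 = 4639184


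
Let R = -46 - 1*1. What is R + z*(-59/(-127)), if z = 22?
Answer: -4671/127 ≈ -36.780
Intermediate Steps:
R = -47 (R = -46 - 1 = -47)
R + z*(-59/(-127)) = -47 + 22*(-59/(-127)) = -47 + 22*(-59*(-1/127)) = -47 + 22*(59/127) = -47 + 1298/127 = -4671/127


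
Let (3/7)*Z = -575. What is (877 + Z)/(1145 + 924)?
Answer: -1394/6207 ≈ -0.22459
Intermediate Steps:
Z = -4025/3 (Z = (7/3)*(-575) = -4025/3 ≈ -1341.7)
(877 + Z)/(1145 + 924) = (877 - 4025/3)/(1145 + 924) = -1394/3/2069 = -1394/3*1/2069 = -1394/6207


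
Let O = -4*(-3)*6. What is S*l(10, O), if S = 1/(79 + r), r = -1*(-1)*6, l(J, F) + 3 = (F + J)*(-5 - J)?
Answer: -1233/85 ≈ -14.506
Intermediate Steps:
O = 72 (O = 12*6 = 72)
l(J, F) = -3 + (-5 - J)*(F + J) (l(J, F) = -3 + (F + J)*(-5 - J) = -3 + (-5 - J)*(F + J))
r = 6 (r = 1*6 = 6)
S = 1/85 (S = 1/(79 + 6) = 1/85 ≈ 0.011765)
S*l(10, O) = (-3 - 1*10² - 5*72 - 5*10 - 1*72*10)/85 = (-3 - 1*100 - 360 - 50 - 720)/85 = (-3 - 100 - 360 - 50 - 720)/85 = (1/85)*(-1233) = -1233/85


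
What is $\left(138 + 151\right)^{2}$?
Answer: $83521$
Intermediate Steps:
$\left(138 + 151\right)^{2} = 289^{2} = 83521$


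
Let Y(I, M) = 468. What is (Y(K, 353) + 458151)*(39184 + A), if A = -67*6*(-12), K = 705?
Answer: 20182904952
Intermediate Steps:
A = 4824 (A = -402*(-12) = 4824)
(Y(K, 353) + 458151)*(39184 + A) = (468 + 458151)*(39184 + 4824) = 458619*44008 = 20182904952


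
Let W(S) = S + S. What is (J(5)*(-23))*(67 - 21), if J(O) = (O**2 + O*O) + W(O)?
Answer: -63480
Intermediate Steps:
W(S) = 2*S
J(O) = 2*O + 2*O**2 (J(O) = (O**2 + O*O) + 2*O = (O**2 + O**2) + 2*O = 2*O**2 + 2*O = 2*O + 2*O**2)
(J(5)*(-23))*(67 - 21) = ((2*5*(1 + 5))*(-23))*(67 - 21) = ((2*5*6)*(-23))*46 = (60*(-23))*46 = -1380*46 = -63480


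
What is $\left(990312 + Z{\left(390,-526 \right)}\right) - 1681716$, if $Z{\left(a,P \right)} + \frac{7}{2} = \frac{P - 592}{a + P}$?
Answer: $- \frac{47015151}{68} \approx -6.914 \cdot 10^{5}$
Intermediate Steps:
$Z{\left(a,P \right)} = - \frac{7}{2} + \frac{-592 + P}{P + a}$ ($Z{\left(a,P \right)} = - \frac{7}{2} + \frac{P - 592}{a + P} = - \frac{7}{2} + \frac{-592 + P}{P + a}$)
$\left(990312 + Z{\left(390,-526 \right)}\right) - 1681716 = \left(990312 + \frac{-1184 - 2730 - -2630}{2 \left(-526 + 390\right)}\right) - 1681716 = \left(990312 + \frac{-1184 - 2730 + 2630}{2 \left(-136\right)}\right) - 1681716 = \left(990312 + \frac{1}{2} \left(- \frac{1}{136}\right) \left(-1284\right)\right) - 1681716 = \left(990312 + \frac{321}{68}\right) - 1681716 = \frac{67341537}{68} - 1681716 = - \frac{47015151}{68}$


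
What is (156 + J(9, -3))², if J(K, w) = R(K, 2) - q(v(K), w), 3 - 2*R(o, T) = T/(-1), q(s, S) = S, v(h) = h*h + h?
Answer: 104329/4 ≈ 26082.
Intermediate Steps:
v(h) = h + h² (v(h) = h² + h = h + h²)
R(o, T) = 3/2 + T/2 (R(o, T) = 3/2 - T/(2*(-1)) = 3/2 - T*(-1)/2 = 3/2 - (-1)*T/2 = 3/2 + T/2)
J(K, w) = 5/2 - w (J(K, w) = (3/2 + (½)*2) - w = (3/2 + 1) - w = 5/2 - w)
(156 + J(9, -3))² = (156 + (5/2 - 1*(-3)))² = (156 + (5/2 + 3))² = (156 + 11/2)² = (323/2)² = 104329/4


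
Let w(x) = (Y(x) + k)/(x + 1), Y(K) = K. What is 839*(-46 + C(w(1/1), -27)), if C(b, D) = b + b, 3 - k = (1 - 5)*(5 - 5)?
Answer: -35238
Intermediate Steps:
k = 3 (k = 3 - (1 - 5)*(5 - 5) = 3 - (-4)*0 = 3 - 1*0 = 3 + 0 = 3)
w(x) = (3 + x)/(1 + x) (w(x) = (x + 3)/(x + 1) = (3 + x)/(1 + x))
C(b, D) = 2*b
839*(-46 + C(w(1/1), -27)) = 839*(-46 + 2*((3 + 1/1)/(1 + 1/1))) = 839*(-46 + 2*((3 + 1)/(1 + 1))) = 839*(-46 + 2*(4/2)) = 839*(-46 + 2*((1/2)*4)) = 839*(-46 + 2*2) = 839*(-46 + 4) = 839*(-42) = -35238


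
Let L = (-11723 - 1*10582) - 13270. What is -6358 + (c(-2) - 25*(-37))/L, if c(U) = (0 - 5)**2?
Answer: -9047472/1423 ≈ -6358.0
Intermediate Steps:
c(U) = 25 (c(U) = (-5)**2 = 25)
L = -35575 (L = (-11723 - 10582) - 13270 = -22305 - 13270 = -35575)
-6358 + (c(-2) - 25*(-37))/L = -6358 + (25 - 25*(-37))/(-35575) = -6358 + (25 + 925)*(-1/35575) = -6358 + 950*(-1/35575) = -6358 - 38/1423 = -9047472/1423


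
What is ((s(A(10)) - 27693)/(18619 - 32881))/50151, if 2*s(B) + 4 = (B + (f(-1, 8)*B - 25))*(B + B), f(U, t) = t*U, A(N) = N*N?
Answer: 100195/715253562 ≈ 0.00014008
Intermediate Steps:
A(N) = N²
f(U, t) = U*t
s(B) = -2 + B*(-25 - 7*B) (s(B) = -2 + ((B + ((-1*8)*B - 25))*(B + B))/2 = -2 + ((B + (-8*B - 25))*(2*B))/2 = -2 + ((B + (-25 - 8*B))*(2*B))/2 = -2 + ((-25 - 7*B)*(2*B))/2 = -2 + (2*B*(-25 - 7*B))/2 = -2 + B*(-25 - 7*B))
((s(A(10)) - 27693)/(18619 - 32881))/50151 = (((-2 - 25*10² - 7*(10²)²) - 27693)/(18619 - 32881))/50151 = (((-2 - 25*100 - 7*100²) - 27693)/(-14262))*(1/50151) = (((-2 - 2500 - 7*10000) - 27693)*(-1/14262))*(1/50151) = (((-2 - 2500 - 70000) - 27693)*(-1/14262))*(1/50151) = ((-72502 - 27693)*(-1/14262))*(1/50151) = -100195*(-1/14262)*(1/50151) = (100195/14262)*(1/50151) = 100195/715253562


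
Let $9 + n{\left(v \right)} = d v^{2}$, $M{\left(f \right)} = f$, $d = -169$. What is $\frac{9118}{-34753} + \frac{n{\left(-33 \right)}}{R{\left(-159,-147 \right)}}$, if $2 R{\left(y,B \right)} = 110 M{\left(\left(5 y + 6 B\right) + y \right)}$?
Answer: $\frac{60839489}{38992866} \approx 1.5603$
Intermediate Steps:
$R{\left(y,B \right)} = 330 B + 330 y$ ($R{\left(y,B \right)} = \frac{110 \left(\left(5 y + 6 B\right) + y\right)}{2} = \frac{110 \left(6 B + 6 y\right)}{2} = \frac{660 B + 660 y}{2} = 330 B + 330 y$)
$n{\left(v \right)} = -9 - 169 v^{2}$
$\frac{9118}{-34753} + \frac{n{\left(-33 \right)}}{R{\left(-159,-147 \right)}} = \frac{9118}{-34753} + \frac{-9 - 169 \left(-33\right)^{2}}{330 \left(-147\right) + 330 \left(-159\right)} = 9118 \left(- \frac{1}{34753}\right) + \frac{-9 - 184041}{-48510 - 52470} = - \frac{9118}{34753} + \frac{-9 - 184041}{-100980} = - \frac{9118}{34753} - - \frac{2045}{1122} = - \frac{9118}{34753} + \frac{2045}{1122} = \frac{60839489}{38992866}$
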